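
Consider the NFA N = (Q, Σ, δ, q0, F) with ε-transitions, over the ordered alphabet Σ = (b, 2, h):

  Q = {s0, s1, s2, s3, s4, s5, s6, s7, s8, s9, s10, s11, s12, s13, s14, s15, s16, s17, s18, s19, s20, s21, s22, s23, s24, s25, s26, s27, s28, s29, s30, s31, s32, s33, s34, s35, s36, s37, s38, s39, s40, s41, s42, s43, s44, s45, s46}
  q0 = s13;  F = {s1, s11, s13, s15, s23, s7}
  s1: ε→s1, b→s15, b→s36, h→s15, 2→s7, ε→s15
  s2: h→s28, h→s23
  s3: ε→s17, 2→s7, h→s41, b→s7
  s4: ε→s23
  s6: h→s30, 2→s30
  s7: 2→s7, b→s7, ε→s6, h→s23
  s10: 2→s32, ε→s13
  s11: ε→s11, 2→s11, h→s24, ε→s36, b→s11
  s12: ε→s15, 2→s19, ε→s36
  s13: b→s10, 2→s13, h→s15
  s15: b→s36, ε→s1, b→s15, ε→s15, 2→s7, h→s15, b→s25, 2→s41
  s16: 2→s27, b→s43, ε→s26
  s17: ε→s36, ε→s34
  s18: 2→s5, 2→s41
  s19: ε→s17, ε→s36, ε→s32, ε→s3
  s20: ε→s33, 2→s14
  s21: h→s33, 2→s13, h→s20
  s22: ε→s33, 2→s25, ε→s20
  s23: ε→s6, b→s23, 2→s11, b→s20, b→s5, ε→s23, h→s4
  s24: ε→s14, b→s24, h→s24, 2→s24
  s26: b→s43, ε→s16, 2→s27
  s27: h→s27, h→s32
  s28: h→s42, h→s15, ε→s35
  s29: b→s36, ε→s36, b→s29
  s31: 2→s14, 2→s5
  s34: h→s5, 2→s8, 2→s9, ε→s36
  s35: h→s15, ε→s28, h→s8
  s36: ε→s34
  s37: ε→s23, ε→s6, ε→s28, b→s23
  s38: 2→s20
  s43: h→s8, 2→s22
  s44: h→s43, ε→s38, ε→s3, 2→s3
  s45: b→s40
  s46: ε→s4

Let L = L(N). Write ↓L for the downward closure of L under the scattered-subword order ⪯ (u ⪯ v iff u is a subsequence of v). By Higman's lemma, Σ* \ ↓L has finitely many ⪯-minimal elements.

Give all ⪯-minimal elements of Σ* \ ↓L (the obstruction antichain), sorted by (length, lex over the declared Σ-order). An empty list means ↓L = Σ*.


|Q|=47, |F|=6, |δ|=104 (37 ε).
min D↑ (6 st, q0=0, F={5}): 0:b→0,2→0,h→1 1:b→1,2→2,h→1 2:b→2,2→2,h→3 3:b→3,2→4,h→3 4:b→4,2→4,h→5 5:b→5,2→5,h→5 (ε-aug+det+¬).
'h2h2h': |S_i|=[22, 19, 16, 14, 9, 3] end={s14,s24,s5} ∉↓L; 5/5 del acc.
1 obstructions.

Antichain: [h2h2h].


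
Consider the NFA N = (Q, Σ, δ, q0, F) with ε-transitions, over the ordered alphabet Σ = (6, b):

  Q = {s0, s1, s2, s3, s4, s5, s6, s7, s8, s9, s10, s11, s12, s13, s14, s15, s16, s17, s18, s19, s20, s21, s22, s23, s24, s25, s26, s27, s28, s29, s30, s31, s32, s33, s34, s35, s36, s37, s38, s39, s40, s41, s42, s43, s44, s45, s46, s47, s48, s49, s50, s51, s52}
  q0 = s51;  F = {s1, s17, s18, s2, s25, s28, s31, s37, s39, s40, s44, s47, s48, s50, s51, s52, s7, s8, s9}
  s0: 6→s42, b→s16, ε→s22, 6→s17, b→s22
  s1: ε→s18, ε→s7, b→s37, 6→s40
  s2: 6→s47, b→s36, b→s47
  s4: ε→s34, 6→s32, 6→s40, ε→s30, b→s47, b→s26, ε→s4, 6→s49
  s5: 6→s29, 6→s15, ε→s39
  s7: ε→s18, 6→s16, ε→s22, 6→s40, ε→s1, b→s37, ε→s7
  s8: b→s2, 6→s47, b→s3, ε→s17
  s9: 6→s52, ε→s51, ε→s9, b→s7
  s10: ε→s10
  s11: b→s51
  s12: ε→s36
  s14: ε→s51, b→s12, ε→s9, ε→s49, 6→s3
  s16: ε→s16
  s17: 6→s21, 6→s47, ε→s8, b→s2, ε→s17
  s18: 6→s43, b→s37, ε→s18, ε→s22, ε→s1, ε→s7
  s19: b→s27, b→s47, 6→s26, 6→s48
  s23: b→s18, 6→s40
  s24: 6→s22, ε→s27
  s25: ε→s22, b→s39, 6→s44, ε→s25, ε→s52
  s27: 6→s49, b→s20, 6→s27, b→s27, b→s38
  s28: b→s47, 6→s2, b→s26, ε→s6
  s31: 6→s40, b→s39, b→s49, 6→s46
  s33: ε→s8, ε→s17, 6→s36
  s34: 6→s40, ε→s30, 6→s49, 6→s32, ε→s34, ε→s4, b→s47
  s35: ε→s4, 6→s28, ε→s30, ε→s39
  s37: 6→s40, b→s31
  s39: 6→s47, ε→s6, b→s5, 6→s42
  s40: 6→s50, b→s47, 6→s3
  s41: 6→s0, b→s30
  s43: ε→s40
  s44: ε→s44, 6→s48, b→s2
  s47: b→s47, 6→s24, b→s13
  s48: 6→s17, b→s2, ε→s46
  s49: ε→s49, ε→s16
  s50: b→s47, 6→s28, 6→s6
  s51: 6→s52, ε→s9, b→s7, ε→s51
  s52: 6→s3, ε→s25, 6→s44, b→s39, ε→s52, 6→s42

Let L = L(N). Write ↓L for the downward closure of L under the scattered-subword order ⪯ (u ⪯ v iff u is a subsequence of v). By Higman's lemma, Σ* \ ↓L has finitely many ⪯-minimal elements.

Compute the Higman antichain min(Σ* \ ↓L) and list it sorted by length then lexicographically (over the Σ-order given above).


|Q|=53, |F|=19, |δ|=134 (49 ε).
min D↑ (15 st, q0=0, F={13}): 0:6→1,b→2 1:6→3,b→4 2:6→5,b→6 3:6→7,b→8 4:6→9,b→4 5:6→10,b→9 6:6→5,b→11 7:6→12,b→8 8:6→9,b→9 9:6→13,b→9 10:6→14,b→9 11:6→5,b→4 12:6→9,b→8 13:6→13,b→13 14:6→8,b→9 [Hopcroft].
'6b66': N↓-sim [38, 31, 19, 12, 7] end={s16,s20,s22,s24,s27,s38,s49} rej; 4/4 del acc.
'b6b6': N↓-sim [38, 29, 22, 11, 7] end={s16,s20,s22,s24,s27,s38,s49} — reject; 4/4 deletions ∈↓L.
'66bb6': N↓-sim [38, 31, 25, 13, 10, 7] end={s16,s20,s22,s24,s27,s38,s49} ∉↓L; 5/5 deletions ∈↓L.
'666666': |S_i|=[38, 31, 25, 20, 15, 10, 7] end={s16,s20,s22,s24,s27,s38,s49} ∉↓L; 6/6 del acc.
'bbbb66': N↓-sim [38, 29, 25, 24, 17, 12, 7] end={s16,s20,s22,s24,s27,s38,s49} rej; 6/6 deletions ∈↓L.
5 words, ⪯-incomp.

min(Σ*\↓L) = [6b66, b6b6, 66bb6, 666666, bbbb66].


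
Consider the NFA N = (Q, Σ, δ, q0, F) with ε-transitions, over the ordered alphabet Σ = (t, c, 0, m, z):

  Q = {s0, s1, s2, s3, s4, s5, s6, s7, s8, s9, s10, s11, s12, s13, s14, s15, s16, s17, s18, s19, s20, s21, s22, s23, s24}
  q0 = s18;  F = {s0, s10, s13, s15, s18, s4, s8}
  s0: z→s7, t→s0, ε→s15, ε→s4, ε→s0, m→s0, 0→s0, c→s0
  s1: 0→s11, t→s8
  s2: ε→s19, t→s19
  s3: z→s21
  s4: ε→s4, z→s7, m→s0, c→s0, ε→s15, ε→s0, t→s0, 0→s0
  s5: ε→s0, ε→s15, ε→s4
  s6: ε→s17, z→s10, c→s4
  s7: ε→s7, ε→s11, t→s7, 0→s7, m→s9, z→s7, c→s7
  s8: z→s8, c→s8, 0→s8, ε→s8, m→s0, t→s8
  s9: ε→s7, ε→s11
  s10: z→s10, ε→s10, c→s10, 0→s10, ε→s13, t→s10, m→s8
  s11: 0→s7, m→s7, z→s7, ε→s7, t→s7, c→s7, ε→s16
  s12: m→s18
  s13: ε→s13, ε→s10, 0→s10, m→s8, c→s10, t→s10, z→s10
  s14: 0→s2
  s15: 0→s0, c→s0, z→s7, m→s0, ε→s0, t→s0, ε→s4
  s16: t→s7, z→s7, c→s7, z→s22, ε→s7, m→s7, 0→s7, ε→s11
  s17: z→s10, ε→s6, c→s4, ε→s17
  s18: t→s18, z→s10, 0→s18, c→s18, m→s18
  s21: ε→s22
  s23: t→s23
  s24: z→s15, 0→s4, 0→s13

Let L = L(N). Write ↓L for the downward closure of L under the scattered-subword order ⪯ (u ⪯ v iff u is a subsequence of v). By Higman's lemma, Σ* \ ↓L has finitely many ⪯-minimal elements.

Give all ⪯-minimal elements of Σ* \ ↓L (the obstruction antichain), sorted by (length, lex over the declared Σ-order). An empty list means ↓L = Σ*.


|Q|=25, |F|=7, |δ|=94 (29 ε).
min D↑ (5 st, q0=0, F={4}): 0:t→0,c→0,0→0,m→0,z→1 1:t→1,c→1,0→1,m→2,z→1 2:t→2,c→2,0→2,m→3,z→2 3:t→3,c→3,0→3,m→3,z→4 4:t→4,c→4,0→4,m→4,z→4.
'zmmz': N↓-sim [12, 11, 9, 8, 5] end={s11,s16,s22,s7,s9} — reject; 4/4 deletions ∈↓L.
1 obstructions.

A = [zmmz].


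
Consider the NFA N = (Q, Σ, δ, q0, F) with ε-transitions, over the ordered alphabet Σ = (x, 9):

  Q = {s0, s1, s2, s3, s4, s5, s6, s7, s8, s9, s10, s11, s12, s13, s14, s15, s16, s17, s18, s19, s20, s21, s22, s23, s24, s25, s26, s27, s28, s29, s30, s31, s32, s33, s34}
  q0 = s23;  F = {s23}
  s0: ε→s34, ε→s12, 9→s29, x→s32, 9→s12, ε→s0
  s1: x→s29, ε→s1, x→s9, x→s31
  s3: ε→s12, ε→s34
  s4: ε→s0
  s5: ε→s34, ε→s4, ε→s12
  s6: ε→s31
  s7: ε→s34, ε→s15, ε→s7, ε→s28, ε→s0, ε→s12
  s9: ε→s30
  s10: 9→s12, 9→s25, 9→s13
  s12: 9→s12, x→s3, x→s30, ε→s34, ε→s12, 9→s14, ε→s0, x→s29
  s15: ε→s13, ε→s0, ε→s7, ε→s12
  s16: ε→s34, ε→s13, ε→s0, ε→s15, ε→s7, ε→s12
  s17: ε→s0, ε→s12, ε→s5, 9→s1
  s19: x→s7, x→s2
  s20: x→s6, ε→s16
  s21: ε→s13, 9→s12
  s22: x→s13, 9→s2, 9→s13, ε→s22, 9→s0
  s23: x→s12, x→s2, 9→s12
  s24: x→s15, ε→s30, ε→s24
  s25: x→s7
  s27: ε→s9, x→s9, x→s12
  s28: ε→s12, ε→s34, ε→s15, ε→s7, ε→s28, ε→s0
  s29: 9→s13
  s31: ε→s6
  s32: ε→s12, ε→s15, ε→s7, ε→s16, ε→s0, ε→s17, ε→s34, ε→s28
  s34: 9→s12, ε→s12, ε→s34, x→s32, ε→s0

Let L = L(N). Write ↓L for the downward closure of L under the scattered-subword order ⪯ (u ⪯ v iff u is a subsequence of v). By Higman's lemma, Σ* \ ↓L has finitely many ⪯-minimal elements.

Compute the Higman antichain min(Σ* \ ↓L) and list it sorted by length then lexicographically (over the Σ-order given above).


|Q|=35, |F|=1, |δ|=91 (58 ε).
min D↑ (2 st, q0=0, F={1}): 0:x→1,9→1 1:x→1,9→1 (ε-aug+det+¬).
'x': N↓-sim [22, 21] end={s0,s1,s12,s13,s14,s15,s16,s17,s2,s28,s29,s3,…} ∉↓L; 1/1 del acc.
'9': run [22, 20] end={s0,s1,s12,s13,s14,s15,s16,s17,s28,s29,s3,s30,…} ∉↓L; 1/1 single-dels accept.
2 minimals (antichain).

min(Σ*\↓L) = [x, 9].


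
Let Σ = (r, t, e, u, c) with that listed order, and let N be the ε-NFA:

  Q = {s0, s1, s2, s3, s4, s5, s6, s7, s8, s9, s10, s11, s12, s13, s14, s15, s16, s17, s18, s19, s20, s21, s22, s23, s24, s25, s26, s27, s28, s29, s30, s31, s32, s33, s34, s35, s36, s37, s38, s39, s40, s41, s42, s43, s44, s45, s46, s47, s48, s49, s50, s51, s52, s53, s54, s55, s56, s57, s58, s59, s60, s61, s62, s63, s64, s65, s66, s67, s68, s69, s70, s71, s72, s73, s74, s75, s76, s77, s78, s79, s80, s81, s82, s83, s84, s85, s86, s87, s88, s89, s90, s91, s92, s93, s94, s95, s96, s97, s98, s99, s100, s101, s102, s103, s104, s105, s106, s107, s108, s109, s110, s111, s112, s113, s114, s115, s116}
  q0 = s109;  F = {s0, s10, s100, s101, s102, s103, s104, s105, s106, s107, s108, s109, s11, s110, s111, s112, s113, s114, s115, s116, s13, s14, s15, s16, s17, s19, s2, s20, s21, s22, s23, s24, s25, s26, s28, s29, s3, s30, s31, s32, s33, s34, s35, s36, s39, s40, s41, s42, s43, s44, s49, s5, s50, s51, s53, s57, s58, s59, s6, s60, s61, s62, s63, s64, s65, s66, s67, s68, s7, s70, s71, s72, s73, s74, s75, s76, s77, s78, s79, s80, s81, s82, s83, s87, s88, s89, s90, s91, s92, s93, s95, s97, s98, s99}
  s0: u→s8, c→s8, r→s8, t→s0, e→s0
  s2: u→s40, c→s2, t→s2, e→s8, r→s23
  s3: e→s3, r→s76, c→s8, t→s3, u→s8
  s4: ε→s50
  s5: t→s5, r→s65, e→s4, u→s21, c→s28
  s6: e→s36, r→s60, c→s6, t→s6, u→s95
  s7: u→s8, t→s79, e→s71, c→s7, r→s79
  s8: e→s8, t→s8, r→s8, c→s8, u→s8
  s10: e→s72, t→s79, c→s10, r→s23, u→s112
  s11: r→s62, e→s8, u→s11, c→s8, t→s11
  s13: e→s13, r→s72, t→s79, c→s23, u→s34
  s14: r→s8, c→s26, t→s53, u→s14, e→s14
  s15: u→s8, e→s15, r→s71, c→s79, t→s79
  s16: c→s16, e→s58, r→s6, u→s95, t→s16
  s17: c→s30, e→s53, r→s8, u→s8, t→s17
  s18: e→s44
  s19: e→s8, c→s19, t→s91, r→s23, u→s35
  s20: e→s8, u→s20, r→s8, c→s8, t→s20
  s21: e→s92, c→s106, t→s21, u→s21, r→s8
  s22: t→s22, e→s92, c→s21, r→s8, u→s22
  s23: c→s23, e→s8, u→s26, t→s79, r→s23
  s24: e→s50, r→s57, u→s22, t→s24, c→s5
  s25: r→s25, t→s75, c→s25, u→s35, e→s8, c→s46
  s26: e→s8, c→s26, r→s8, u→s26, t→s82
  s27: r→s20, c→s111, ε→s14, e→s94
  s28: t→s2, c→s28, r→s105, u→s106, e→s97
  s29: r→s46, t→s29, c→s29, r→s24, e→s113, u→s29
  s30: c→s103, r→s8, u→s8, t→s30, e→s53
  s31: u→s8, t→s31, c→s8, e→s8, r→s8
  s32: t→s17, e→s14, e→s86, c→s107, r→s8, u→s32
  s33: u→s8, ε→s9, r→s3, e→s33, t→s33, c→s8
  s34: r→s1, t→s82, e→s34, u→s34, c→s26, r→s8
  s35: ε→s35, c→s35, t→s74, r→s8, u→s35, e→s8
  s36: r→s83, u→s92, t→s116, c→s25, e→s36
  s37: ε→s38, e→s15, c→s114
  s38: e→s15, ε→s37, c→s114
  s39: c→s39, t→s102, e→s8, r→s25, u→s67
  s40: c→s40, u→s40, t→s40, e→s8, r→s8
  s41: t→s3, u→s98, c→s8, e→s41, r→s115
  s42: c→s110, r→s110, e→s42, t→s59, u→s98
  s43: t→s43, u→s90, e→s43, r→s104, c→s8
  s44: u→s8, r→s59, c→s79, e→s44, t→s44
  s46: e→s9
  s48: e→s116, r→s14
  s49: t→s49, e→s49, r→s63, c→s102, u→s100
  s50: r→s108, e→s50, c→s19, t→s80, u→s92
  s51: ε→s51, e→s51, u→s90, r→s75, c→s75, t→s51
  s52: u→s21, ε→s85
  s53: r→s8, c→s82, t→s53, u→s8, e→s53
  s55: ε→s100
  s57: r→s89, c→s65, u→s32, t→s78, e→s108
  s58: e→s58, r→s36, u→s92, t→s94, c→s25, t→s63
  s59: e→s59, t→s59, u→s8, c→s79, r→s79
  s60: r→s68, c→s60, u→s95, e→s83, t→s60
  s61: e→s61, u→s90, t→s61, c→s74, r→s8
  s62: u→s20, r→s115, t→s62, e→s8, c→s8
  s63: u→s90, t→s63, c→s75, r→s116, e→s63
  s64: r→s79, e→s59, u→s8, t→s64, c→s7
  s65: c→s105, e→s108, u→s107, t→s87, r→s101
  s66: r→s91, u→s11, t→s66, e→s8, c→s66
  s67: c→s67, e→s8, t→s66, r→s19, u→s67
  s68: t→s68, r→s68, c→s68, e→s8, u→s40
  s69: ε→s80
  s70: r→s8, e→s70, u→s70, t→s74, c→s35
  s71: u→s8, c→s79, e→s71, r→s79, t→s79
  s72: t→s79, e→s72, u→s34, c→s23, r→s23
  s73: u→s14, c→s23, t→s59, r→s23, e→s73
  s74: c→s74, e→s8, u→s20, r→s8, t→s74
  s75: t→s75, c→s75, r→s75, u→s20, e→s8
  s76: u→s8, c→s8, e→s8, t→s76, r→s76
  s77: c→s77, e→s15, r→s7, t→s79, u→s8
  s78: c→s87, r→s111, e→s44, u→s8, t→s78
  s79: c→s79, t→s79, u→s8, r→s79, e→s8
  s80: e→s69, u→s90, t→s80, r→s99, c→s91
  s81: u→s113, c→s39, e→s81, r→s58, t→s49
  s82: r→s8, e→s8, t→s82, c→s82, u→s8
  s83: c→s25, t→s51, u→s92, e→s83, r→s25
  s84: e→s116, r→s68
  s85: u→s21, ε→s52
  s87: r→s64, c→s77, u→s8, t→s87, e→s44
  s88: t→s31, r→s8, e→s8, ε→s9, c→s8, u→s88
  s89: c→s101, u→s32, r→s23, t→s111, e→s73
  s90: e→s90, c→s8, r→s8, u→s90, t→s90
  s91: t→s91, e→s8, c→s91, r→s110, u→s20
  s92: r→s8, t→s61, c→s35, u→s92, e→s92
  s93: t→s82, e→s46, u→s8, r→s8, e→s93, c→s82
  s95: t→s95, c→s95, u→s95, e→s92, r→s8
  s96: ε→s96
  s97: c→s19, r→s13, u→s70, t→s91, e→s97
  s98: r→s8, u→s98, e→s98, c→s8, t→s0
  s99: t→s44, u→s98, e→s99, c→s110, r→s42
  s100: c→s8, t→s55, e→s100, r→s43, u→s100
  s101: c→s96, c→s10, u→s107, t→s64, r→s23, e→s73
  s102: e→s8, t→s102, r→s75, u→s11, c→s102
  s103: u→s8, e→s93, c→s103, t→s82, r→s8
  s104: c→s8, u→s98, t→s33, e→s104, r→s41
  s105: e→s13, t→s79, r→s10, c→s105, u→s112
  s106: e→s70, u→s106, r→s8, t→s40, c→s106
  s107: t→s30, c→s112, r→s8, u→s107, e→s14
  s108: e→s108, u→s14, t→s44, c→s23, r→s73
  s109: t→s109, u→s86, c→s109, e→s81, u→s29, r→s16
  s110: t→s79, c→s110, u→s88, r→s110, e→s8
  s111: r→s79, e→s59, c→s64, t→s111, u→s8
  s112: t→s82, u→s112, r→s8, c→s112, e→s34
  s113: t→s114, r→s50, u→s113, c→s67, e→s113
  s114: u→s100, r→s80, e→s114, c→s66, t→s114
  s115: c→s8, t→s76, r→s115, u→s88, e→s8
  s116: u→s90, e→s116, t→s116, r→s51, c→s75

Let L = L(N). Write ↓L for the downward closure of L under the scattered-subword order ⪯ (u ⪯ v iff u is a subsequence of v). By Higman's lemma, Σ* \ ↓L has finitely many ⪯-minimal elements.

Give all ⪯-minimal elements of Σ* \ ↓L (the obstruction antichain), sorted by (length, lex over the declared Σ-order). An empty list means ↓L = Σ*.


min(Σ*\↓L) = [rur, ece, etuc, rrrre, urrtu, urccte].

|Q|=117, |F|=94, |δ|=511 (13 ε).
min D↑ (95 st, q0=0, F={16}): 0:r→1,t→0,e→2,u→3,c→0 1:r→4,t→1,e→5,u→6,c→1 2:r→5,t→7,e→2,u→8,c→9 3:r→10,t→3,e→8,u→3,c→3 4:r→11,t→4,e→12,u→6,c→4 5:r→12,t→13,e→5,u→14,c→15 6:r→16,t→6,e→14,u→6,c→6 7:r→13,t→7,e→7,u→17,c→18 8:r→19,t→20,e→8,u→8,c→21 9:r→15,t→18,e→16,u→21,c→9 10:r→22,t→10,e→19,u→23,c→24 11:r→25,t→11,e→26,u→6,c→11 12:r→26,t→27,e→12,u→14,c→15 13:r→27,t→13,e→13,u→28,c→29 14:r→16,t→30,e→14,u→14,c→31 15:r→15,t→29,e→16,u→31,c→15 16:r→16,t→16,e→16,u→16,c→16 17:r→32,t→17,e→17,u→17,c→16 18:r→29,t→18,e→16,u→33,c→18 19:r→34,t→35,e→19,u→14,c→36 20:r→35,t→20,e→20,u→17,c→37 21:r→36,t→37,e→16,u→21,c→21 22:r→38,t→39,e→34,u→40,c→41 23:r→16,t→23,e→14,u→23,c→42 24:r→41,t→24,e→19,u→42,c→43 25:r→25,t→25,e→16,u→44,c→25 26:r→15,t→45,e→26,u→14,c→15 27:r→45,t→27,e→27,u→28,c→29 28:r→16,t→28,e→28,u→28,c→16 29:r→29,t→29,e→16,u→46,c→29 30:r→16,t→30,e→30,u→28,c→47 31:r→16,t→47,e→16,u→31,c→31 32:r→48,t→32,e→32,u→28,c→16 33:r→49,t→33,e→16,u→33,c→16 34:r→50,t→51,e→34,u→52,c→53 35:r→54,t→35,e→35,u→28,c→55 36:r→53,t→55,e→16,u→31,c→36 37:r→55,t→37,e→16,u→33,c→37 38:r→53,t→56,e→50,u→40,c→57 39:r→56,t→39,e→51,u→16,c→58 40:r→16,t→59,e→52,u→40,c→60 41:r→57,t→58,e→34,u→60,c→61 42:r→16,t→42,e→14,u→42,c→62 43:r→61,t→63,e→64,u→62,c→43 44:r→16,t→44,e→16,u→44,c→44 45:r→29,t→45,e→45,u→28,c→29 46:r→16,t→46,e→16,u→46,c→16 47:r→16,t→47,e→16,u→46,c→47 48:r→65,t→66,e→48,u→67,c→16 49:r→68,t→49,e→16,u→46,c→16 50:r→53,t→69,e→50,u→52,c→53 51:r→69,t→51,e→51,u→16,c→70 52:r→16,t→71,e→52,u→52,c→72 53:r→53,t→70,e→16,u→72,c→53 54:r→73,t→51,e→54,u→67,c→74 55:r→74,t→55,e→16,u→46,c→55 56:r→70,t→56,e→69,u→16,c→75 57:r→53,t→75,e→50,u→60,c→76 58:r→75,t→58,e→51,u→16,c→77 59:r→16,t→59,e→71,u→16,c→78 60:r→16,t→78,e→52,u→60,c→79 61:r→76,t→70,e→80,u→79,c→61 62:r→16,t→44,e→81,u→62,c→62 63:r→53,t→63,e→16,u→44,c→63 64:r→80,t→55,e→64,u→81,c→36 65:r→68,t→82,e→65,u→67,c→16 66:r→82,t→66,e→66,u→16,c→16 67:r→16,t→83,e→67,u→67,c→16 68:r→68,t→84,e→16,u→85,c→16 69:r→70,t→69,e→69,u→16,c→70 70:r→70,t→70,e→16,u→16,c→70 71:r→16,t→71,e→71,u→16,c→86 72:r→16,t→86,e→16,u→72,c→72 73:r→74,t→69,e→73,u→67,c→74 74:r→74,t→70,e→16,u→85,c→74 75:r→70,t→75,e→69,u→16,c→87 76:r→53,t→70,e→88,u→79,c→76 77:r→87,t→70,e→89,u→16,c→77 78:r→16,t→78,e→71,u→16,c→90 79:r→16,t→86,e→91,u→79,c→79 80:r→88,t→70,e→80,u→91,c→53 81:r→16,t→47,e→81,u→81,c→31 82:r→84,t→82,e→82,u→16,c→16 83:r→16,t→83,e→83,u→16,c→16 84:r→84,t→84,e→16,u→16,c→16 85:r→16,t→92,e→16,u→85,c→16 86:r→16,t→86,e→16,u→16,c→86 87:r→70,t→70,e→93,u→16,c→87 88:r→53,t→70,e→88,u→91,c→53 89:r→93,t→70,e→89,u→16,c→70 90:r→16,t→86,e→94,u→16,c→90 91:r→16,t→86,e→91,u→91,c→72 92:r→16,t→92,e→16,u→16,c→16 93:r→70,t→70,e→93,u→16,c→70 94:r→16,t→86,e→94,u→16,c→86 (ε-aug+det+¬).
'rur': N↓-sim [104, 91, 33, 2] end={s1,s8} rej; 3/3 del acc.
'ece': N↓-sim [104, 70, 25, 2] end={s8,s9} — reject; 3/3 single-dels accept.
'etuc': run [104, 70, 41, 19, 1] end={s8} — reject; 4/4 single-dels accept.
'rrrre': run [104, 91, 70, 54, 20, 2] end={s8,s9} — reject; 5/5 deletions ∈↓L.
'urrtu': run [104, 86, 77, 53, 25, 1] end={s8} ∉↓L; 5/5 del acc.
'urccte': |S_i|=[104, 86, 77, 60, 35, 14, 1] end={s8} ∉↓L; 6/6 single-dels accept.
6 minimals (antichain).


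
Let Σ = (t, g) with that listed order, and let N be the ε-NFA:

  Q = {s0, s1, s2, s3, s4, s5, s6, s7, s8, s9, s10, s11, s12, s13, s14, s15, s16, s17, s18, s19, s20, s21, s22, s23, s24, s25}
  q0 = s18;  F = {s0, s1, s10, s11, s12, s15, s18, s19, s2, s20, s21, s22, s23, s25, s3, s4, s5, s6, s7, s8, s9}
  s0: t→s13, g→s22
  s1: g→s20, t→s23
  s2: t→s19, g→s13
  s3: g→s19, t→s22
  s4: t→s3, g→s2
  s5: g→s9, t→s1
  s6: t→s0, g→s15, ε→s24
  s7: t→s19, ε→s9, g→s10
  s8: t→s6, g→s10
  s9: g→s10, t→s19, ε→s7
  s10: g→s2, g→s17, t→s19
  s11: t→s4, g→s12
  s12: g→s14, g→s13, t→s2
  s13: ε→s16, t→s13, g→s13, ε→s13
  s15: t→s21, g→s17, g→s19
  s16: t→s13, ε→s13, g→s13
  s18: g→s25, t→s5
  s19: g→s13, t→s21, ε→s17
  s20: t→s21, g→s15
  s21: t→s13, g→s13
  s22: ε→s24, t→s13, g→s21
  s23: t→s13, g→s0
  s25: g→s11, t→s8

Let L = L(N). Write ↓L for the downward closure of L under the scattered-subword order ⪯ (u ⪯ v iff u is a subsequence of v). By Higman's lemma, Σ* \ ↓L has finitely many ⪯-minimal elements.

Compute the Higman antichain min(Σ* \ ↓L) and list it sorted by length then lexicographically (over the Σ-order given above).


|Q|=26, |F|=21, |δ|=57 (8 ε).
min D↑ (21 st, q0=0, F={14}): 0:t→1,g→2 1:t→3,g→4 2:t→5,g→6 3:t→7,g→8 4:t→9,g→10 5:t→11,g→10 6:t→12,g→13 7:t→14,g→15 8:t→16,g→17 9:t→16,g→14 10:t→9,g→18 11:t→15,g→17 12:t→19,g→18 13:t→18,g→14 14:t→14,g→14 15:t→14,g→20 16:t→14,g→14 17:t→16,g→9 18:t→9,g→14 19:t→20,g→9 20:t→14,g→16.
'tttt': run [26, 21, 14, 7, 2] end={s13,s16} ∉↓L; 4/4 single-dels accept.
'tgtg': N↓-sim [26, 21, 14, 5, 2] end={s13,s16} rej; 4/4 single-dels accept.
'gggg': N↓-sim [26, 22, 15, 8, 3] end={s13,s14,s16} — reject; 4/4 single-dels accept.
3 obstructions.

min(Σ*\↓L) = [tttt, tgtg, gggg].


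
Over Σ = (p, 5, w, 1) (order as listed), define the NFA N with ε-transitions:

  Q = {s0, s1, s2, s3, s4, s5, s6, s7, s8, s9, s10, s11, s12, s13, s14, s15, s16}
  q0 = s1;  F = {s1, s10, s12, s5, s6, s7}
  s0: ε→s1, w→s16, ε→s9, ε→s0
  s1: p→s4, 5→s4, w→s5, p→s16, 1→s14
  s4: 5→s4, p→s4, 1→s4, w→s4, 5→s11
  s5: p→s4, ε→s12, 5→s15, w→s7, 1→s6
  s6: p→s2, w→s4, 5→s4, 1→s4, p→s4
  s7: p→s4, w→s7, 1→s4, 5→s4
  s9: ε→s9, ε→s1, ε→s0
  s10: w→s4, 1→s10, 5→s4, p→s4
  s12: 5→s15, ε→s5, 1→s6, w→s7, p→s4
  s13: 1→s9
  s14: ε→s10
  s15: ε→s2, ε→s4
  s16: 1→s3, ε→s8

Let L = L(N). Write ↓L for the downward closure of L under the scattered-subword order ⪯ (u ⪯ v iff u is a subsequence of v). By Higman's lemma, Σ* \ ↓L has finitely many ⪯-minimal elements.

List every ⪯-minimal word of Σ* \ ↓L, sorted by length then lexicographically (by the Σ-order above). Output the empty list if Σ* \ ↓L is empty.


Antichain: [p, 5, 1w, ww1, w11].

|Q|=17, |F|=6, |δ|=46 (12 ε).
min D↑ (6 st, q0=0, F={1}): 0:p→1,5→1,w→2,1→3 1:p→1,5→1,w→1,1→1 2:p→1,5→1,w→4,1→5 3:p→1,5→1,w→1,1→3 4:p→1,5→1,w→4,1→1 5:p→1,5→1,w→1,1→1.
'p': |S_i|=[14, 6] end={s11,s16,s2,s3,s4,s8} — reject; 1/1 deletions ∈↓L.
'5': run [14, 4] end={s11,s15,s2,s4} rej; 1/1 del acc.
'1w': N↓-sim [14, 7, 2] end={s11,s4} rej; 2/2 del acc.
'ww1': run [14, 8, 3, 2] end={s11,s4} ∉↓L; 3/3 del acc.
'w11': N↓-sim [14, 8, 4, 2] end={s11,s4} — reject; 3/3 single-dels accept.
5 minimals (antichain).


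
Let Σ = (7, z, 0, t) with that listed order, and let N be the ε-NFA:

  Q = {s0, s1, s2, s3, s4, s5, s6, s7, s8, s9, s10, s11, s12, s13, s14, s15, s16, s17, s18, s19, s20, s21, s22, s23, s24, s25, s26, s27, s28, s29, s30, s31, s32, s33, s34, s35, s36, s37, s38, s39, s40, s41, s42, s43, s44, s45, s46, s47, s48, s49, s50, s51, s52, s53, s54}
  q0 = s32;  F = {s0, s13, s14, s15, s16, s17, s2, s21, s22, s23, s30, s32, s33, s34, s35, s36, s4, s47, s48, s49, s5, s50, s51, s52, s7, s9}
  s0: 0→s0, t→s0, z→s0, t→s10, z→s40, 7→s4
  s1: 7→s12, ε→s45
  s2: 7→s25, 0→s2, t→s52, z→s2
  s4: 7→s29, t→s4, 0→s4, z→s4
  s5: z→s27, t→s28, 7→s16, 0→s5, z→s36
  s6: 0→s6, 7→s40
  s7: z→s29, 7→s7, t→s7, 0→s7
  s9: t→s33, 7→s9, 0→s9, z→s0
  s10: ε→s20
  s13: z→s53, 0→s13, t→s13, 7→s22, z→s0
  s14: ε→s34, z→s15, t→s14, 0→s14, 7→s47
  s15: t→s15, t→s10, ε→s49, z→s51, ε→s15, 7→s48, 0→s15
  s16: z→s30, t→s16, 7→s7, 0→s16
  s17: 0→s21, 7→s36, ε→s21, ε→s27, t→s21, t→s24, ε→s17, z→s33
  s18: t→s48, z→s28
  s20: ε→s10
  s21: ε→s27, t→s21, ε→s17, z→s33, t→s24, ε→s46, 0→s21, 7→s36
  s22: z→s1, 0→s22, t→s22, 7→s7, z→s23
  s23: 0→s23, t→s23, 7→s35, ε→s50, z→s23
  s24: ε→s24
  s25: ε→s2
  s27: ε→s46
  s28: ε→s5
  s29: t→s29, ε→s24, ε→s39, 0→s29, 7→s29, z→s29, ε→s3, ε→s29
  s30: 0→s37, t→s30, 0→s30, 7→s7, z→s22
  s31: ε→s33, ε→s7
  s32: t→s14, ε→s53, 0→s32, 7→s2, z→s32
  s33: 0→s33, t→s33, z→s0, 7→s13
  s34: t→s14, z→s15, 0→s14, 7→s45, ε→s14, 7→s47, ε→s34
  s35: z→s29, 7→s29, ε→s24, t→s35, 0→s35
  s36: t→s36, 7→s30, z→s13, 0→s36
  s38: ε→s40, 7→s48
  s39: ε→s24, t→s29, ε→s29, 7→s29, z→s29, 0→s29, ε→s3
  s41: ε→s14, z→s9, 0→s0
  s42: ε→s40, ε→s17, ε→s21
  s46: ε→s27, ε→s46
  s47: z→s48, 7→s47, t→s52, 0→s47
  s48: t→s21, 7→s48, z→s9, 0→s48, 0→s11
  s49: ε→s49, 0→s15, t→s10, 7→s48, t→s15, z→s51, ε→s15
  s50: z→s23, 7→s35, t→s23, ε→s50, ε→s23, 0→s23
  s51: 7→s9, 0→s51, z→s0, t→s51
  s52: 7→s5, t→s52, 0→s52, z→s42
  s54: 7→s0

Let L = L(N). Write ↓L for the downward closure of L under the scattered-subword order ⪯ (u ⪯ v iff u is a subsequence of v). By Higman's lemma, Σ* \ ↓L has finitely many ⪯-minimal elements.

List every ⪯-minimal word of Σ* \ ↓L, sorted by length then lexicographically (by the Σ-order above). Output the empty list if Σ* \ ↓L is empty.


A = [7t777z, tzzz77].

|Q|=55, |F|=26, |δ|=174 (41 ε).
min D↑ (23 st, q0=0, F={19}): 0:7→1,z→0,0→0,t→2 1:7→1,z→1,0→1,t→3 2:7→4,z→5,0→2,t→2 3:7→6,z→7,0→3,t→3 4:7→4,z→8,0→4,t→3 5:7→8,z→9,0→5,t→5 6:7→10,z→11,0→6,t→6 7:7→11,z→12,0→7,t→7 8:7→8,z→13,0→8,t→7 9:7→13,z→14,0→9,t→9 10:7→15,z→16,0→10,t→10 11:7→16,z→17,0→11,t→11 12:7→17,z→14,0→12,t→12 13:7→13,z→14,0→13,t→12 14:7→18,z→14,0→14,t→14 15:7→15,z→19,0→15,t→15 16:7→15,z→20,0→16,t→16 17:7→20,z→14,0→17,t→17 18:7→19,z→18,0→18,t→18 19:7→19,z→19,0→19,t→19 20:7→15,z→21,0→20,t→20 21:7→22,z→21,0→21,t→21 22:7→19,z→19,0→22,t→22.
'7t777z': |S_i|=[44, 38, 32, 27, 16, 7, 4] end={s24,s29,s3,s39} rej; 6/6 deletions ∈↓L.
'tzzz77': N↓-sim [44, 41, 34, 22, 16, 7, 4] end={s24,s29,s3,s39} rej; 6/6 del acc.
2 obstructions.


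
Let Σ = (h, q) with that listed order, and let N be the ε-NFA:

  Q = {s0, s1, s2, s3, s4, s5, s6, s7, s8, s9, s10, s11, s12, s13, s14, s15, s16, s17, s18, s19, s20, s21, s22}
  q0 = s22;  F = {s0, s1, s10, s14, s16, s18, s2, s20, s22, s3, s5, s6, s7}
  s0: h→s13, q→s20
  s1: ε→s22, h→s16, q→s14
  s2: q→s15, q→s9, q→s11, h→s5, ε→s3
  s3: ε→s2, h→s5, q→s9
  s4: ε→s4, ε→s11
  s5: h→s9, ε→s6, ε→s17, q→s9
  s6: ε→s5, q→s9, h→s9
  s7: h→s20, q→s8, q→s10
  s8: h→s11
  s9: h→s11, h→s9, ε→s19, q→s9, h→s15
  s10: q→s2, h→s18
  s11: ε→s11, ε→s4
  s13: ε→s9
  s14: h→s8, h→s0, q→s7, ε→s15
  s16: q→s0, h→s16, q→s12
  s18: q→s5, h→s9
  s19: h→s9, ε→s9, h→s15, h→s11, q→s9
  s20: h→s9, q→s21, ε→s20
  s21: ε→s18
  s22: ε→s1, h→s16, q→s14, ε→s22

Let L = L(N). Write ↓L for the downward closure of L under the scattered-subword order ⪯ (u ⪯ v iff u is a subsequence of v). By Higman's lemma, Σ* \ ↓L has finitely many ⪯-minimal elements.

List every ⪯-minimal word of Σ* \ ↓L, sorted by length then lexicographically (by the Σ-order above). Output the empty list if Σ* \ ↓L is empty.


Antichain: [hqh, qhh, qqqqq].

|Q|=23, |F|=13, |δ|=58 (18 ε).
min D↑ (11 st, q0=0, F={5}): 0:h→1,q→2 1:h→1,q→3 2:h→3,q→4 3:h→5,q→6 4:h→6,q→7 5:h→5,q→5 6:h→5,q→8 7:h→8,q→9 8:h→5,q→10 9:h→10,q→5 10:h→5,q→5 (ε-aug+det+¬).
'hqh': |S_i|=[23, 16, 14, 6] end={s11,s13,s15,s19,s4,s9} ∉↓L; 3/3 single-dels accept.
'qhh': |S_i|=[23, 20, 14, 6] end={s11,s13,s15,s19,s4,s9} — reject; 3/3 deletions ∈↓L.
'qqqqq': run [23, 20, 16, 14, 10, 5] end={s11,s15,s19,s4,s9} — reject; 5/5 single-dels accept.
3 minimals (antichain).


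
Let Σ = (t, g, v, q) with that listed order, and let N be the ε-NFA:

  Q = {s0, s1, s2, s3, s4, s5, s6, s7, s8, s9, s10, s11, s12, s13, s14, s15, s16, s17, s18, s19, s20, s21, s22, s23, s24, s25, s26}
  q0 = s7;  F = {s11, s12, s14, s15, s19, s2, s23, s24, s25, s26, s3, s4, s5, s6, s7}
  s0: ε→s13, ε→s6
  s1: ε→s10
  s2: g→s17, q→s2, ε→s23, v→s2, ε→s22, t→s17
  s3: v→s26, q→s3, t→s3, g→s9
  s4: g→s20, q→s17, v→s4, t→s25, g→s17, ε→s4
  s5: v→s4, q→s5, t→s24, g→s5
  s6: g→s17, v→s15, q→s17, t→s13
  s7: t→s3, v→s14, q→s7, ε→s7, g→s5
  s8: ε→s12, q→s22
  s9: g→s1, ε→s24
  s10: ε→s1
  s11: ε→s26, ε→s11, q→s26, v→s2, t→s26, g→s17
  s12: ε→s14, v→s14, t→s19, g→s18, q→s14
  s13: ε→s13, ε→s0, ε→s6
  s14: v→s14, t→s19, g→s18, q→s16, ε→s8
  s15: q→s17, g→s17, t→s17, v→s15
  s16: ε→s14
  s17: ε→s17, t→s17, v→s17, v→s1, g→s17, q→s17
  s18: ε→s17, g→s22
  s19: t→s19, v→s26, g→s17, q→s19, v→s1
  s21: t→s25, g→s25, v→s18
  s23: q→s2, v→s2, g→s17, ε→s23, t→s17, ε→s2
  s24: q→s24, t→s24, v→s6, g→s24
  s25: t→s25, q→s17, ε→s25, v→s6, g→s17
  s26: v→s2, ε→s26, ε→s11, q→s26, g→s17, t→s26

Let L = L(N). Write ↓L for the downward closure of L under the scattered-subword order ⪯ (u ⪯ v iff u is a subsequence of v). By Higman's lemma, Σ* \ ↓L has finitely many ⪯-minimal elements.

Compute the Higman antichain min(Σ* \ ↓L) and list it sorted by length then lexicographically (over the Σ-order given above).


A = [vg, gvq, tvvt].

|Q|=27, |F|=15, |δ|=98 (25 ε).
min D↑ (13 st, q0=0, F={8}): 0:t→1,g→2,v→3,q→0 1:t→1,g→4,v→5,q→1 2:t→4,g→2,v→6,q→2 3:t→7,g→8,v→3,q→3 4:t→4,g→4,v→9,q→4 5:t→5,g→8,v→10,q→5 6:t→11,g→8,v→6,q→8 7:t→7,g→8,v→5,q→7 8:t→8,g→8,v→8,q→8 9:t→9,g→8,v→12,q→8 10:t→8,g→8,v→10,q→10 11:t→11,g→8,v→9,q→8 12:t→8,g→8,v→12,q→8 [Hopcroft].
'vg': |S_i|=[26, 21, 6] end={s1,s10,s17,s18,s20,s22} — reject; 2/2 del acc.
'gvq': N↓-sim [26, 15, 10, 3] end={s1,s10,s17} rej; 3/3 deletions ∈↓L.
'tvvt': N↓-sim [26, 17, 12, 7, 3] end={s1,s10,s17} ∉↓L; 4/4 deletions ∈↓L.
3 obstructions.


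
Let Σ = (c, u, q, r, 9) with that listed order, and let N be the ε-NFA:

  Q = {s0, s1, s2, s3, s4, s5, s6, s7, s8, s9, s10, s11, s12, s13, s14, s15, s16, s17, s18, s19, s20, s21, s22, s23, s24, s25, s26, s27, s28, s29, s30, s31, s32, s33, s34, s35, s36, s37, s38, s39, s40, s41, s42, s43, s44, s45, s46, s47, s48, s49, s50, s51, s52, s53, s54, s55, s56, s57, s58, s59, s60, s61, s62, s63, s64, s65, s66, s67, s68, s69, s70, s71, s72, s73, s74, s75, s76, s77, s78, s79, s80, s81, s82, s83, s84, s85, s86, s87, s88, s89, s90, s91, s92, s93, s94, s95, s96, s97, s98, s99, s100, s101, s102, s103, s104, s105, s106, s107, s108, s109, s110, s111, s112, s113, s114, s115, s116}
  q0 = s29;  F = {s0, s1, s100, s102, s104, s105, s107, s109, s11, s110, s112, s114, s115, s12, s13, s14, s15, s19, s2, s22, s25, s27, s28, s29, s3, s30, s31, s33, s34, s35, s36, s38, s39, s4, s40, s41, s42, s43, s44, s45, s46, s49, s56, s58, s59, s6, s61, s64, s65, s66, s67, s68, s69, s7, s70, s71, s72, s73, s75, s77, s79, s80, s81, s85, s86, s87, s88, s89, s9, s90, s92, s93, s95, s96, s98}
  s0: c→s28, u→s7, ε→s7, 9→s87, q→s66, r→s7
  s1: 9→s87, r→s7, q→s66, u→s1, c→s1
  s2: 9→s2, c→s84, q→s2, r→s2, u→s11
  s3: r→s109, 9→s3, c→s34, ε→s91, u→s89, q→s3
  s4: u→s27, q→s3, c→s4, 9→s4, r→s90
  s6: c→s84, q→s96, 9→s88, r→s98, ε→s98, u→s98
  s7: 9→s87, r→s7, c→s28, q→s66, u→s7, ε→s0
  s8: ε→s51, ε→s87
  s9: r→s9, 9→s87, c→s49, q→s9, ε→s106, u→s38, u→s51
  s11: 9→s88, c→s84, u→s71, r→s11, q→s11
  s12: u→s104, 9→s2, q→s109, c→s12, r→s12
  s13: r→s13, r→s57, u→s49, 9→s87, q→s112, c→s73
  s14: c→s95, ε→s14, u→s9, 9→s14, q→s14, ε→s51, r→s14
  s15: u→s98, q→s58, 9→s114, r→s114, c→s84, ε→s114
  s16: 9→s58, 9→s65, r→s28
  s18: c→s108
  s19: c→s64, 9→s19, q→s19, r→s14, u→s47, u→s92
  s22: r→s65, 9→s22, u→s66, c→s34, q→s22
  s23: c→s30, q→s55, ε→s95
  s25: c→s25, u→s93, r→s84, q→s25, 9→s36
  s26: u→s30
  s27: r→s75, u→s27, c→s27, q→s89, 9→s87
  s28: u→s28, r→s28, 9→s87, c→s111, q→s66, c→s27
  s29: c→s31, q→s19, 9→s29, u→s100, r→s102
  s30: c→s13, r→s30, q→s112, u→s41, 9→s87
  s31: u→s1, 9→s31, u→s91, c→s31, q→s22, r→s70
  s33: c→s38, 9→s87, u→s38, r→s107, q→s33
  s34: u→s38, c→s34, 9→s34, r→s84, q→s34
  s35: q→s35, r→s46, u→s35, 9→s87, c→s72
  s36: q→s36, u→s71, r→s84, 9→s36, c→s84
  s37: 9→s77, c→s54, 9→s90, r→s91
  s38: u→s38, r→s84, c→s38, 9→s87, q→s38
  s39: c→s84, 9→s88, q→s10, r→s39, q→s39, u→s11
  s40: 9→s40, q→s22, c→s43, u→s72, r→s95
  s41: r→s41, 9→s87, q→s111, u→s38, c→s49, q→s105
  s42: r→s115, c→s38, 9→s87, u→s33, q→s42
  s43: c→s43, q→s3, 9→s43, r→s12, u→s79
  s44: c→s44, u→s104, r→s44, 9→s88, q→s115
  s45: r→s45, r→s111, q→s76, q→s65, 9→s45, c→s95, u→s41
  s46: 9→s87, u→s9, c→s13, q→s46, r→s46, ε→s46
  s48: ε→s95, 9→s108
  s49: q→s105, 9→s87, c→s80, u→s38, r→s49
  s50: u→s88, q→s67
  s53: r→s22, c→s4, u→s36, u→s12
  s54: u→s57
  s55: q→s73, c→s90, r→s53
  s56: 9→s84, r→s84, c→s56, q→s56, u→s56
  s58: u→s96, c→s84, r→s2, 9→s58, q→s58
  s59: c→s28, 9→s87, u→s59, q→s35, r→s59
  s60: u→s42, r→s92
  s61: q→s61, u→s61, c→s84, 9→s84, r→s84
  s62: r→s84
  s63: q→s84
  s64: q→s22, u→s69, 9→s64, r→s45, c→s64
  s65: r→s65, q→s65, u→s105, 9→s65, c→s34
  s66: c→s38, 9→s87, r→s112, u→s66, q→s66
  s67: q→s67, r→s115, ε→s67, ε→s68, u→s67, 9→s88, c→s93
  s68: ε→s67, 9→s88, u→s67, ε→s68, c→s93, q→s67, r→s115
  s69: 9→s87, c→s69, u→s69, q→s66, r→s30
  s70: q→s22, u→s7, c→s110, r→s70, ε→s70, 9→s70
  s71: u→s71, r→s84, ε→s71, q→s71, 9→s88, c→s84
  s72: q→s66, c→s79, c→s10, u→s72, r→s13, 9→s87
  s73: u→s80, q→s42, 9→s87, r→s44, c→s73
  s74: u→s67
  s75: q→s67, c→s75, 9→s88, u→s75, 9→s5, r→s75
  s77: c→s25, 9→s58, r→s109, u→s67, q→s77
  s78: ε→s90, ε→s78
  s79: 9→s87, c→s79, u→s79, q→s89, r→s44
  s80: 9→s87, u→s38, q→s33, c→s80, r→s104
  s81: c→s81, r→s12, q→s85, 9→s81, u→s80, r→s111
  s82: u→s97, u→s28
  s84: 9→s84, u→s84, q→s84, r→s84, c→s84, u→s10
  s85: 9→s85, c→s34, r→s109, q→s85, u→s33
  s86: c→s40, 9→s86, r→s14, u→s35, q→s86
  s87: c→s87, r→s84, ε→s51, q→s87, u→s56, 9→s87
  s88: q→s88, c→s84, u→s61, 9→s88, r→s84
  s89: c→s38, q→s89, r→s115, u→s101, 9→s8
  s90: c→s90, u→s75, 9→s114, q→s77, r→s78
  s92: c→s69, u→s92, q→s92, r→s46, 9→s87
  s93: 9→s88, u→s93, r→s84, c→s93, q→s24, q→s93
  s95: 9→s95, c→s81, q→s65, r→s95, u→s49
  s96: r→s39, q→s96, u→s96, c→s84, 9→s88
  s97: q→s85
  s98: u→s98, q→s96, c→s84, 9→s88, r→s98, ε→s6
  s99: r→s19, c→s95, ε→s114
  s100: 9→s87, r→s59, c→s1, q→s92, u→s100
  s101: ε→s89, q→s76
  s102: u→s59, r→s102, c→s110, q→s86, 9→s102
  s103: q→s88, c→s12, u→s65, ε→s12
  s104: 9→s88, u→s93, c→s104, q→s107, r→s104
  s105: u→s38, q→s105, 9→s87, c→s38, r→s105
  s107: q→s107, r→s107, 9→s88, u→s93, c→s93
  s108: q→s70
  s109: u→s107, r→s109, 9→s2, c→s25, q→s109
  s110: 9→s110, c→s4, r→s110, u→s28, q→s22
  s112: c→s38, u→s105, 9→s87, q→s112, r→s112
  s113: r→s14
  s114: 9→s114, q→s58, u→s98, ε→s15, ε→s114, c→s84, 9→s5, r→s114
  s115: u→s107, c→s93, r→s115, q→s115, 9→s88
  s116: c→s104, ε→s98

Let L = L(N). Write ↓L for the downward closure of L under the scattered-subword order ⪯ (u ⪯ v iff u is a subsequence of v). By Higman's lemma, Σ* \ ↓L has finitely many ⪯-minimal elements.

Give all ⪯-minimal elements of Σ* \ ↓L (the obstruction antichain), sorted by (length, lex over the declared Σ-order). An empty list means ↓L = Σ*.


|Q|=117, |F|=75, |δ|=463 (29 ε).
min D↑ (72 st, q0=0, F={24}): 0:c→1,u→2,q→3,r→4,9→0 1:c→1,u→5,q→6,r→7,9→1 2:c→5,u→2,q→8,r→9,9→10 3:c→11,u→8,q→3,r→12,9→3 4:c→13,u→9,q→14,r→4,9→4 5:c→5,u→5,q→15,r→16,9→10 6:c→17,u→15,q→6,r→18,9→6 7:c→13,u→16,q→6,r→7,9→7 8:c→19,u→8,q→8,r→20,9→10 9:c→21,u→9,q→22,r→9,9→10 10:c→10,u→23,q→10,r→24,9→10 11:c→11,u→19,q→6,r→25,9→11 12:c→26,u→27,q→12,r→12,9→12 13:c→28,u→21,q→6,r→13,9→13 14:c→29,u→22,q→14,r→12,9→14 15:c→30,u→15,q→15,r→31,9→10 16:c→21,u→16,q→15,r→16,9→10 17:c→17,u→30,q→17,r→24,9→17 18:c→17,u→32,q→18,r→18,9→18 19:c→19,u→19,q→15,r→33,9→10 20:c→34,u→27,q→20,r→20,9→10 21:c→35,u→21,q→15,r→21,9→10 22:c→36,u→22,q→22,r→20,9→10 23:c→23,u→23,q→23,r→24,9→24 24:c→24,u→24,q→24,r→24,9→24 25:c→26,u→37,q→18,r→25,9→25 26:c→38,u→39,q→18,r→26,9→26 27:c→39,u→30,q→27,r→27,9→10 28:c→28,u→35,q→40,r→41,9→28 29:c→42,u→36,q→6,r→26,9→29 30:c→30,u→30,q→30,r→24,9→10 31:c→30,u→32,q→31,r→31,9→10 32:c→30,u→30,q→32,r→32,9→10 33:c→34,u→37,q→31,r→33,9→10 34:c→43,u→39,q→31,r→34,9→10 35:c→35,u→35,q→44,r→45,9→10 36:c→46,u→36,q→15,r→34,9→10 37:c→39,u→30,q→32,r→37,9→10 38:c→38,u→47,q→48,r→49,9→38 39:c→47,u→30,q→32,r→39,9→10 40:c→17,u→44,q→40,r→50,9→40 41:c→41,u→45,q→51,r→41,9→52 42:c→42,u→46,q→40,r→49,9→42 43:c→43,u→47,q→53,r→54,9→10 44:c→30,u→44,q→44,r→55,9→10 45:c→45,u→45,q→56,r→45,9→57 46:c→46,u→46,q→44,r→54,9→10 47:c→47,u→30,q→58,r→59,9→10 48:c→17,u→58,q→48,r→50,9→48 49:c→49,u→59,q→50,r→49,9→60 50:c→61,u→62,q→50,r→50,9→60 51:c→61,u→56,q→51,r→50,9→63 52:c→24,u→64,q→63,r→52,9→52 53:c→30,u→58,q→53,r→55,9→10 54:c→54,u→59,q→55,r→54,9→57 55:c→65,u→62,q→55,r→55,9→57 56:c→65,u→56,q→56,r→55,9→57 57:c→24,u→66,q→57,r→24,9→57 58:c→30,u→30,q→58,r→62,9→10 59:c→59,u→65,q→62,r→59,9→57 60:c→24,u→67,q→60,r→60,9→60 61:c→61,u→65,q→61,r→24,9→68 62:c→65,u→65,q→62,r→62,9→57 63:c→24,u→69,q→63,r→60,9→63 64:c→24,u→64,q→69,r→64,9→57 65:c→65,u→65,q→65,r→24,9→57 66:c→24,u→66,q→66,r→24,9→24 67:c→24,u→70,q→67,r→67,9→57 68:c→24,u→70,q→68,r→24,9→68 69:c→24,u→69,q→69,r→71,9→57 70:c→24,u→70,q→70,r→24,9→57 71:c→24,u→67,q→71,r→71,9→57 (ε-aug+det+¬).
'u9r': N↓-sim [89, 58, 9, 2] end={s10,s84} rej; 3/3 single-dels accept.
'cqcr': |S_i|=[89, 76, 40, 14, 2] end={s10,s84} rej; 4/4 deletions ∈↓L.
'u9u9': run [89, 58, 9, 4, 2] end={s10,s84} — reject; 4/4 deletions ∈↓L.
'qruur': run [89, 68, 45, 22, 11, 2] end={s10,s84} ∉↓L; 5/5 del acc.
'rccr9c': N↓-sim [89, 80, 66, 53, 32, 16, 2] end={s10,s84} ∉↓L; 6/6 del acc.
5 obstructions.

Antichain: [u9r, cqcr, u9u9, qruur, rccr9c].
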